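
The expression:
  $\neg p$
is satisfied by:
  {p: False}


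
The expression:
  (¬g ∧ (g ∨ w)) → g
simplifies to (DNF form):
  g ∨ ¬w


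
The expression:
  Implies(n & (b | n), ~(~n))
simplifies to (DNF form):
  True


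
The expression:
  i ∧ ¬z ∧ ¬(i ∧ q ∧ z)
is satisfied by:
  {i: True, z: False}


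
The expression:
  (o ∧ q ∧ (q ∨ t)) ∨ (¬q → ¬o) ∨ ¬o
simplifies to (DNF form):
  q ∨ ¬o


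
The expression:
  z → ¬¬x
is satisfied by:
  {x: True, z: False}
  {z: False, x: False}
  {z: True, x: True}


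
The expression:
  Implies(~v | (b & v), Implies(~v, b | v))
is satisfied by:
  {b: True, v: True}
  {b: True, v: False}
  {v: True, b: False}


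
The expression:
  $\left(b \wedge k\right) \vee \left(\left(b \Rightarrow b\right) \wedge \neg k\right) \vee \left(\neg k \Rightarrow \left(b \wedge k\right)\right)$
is always true.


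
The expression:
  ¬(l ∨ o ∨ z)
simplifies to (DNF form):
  ¬l ∧ ¬o ∧ ¬z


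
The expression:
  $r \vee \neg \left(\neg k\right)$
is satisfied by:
  {r: True, k: True}
  {r: True, k: False}
  {k: True, r: False}


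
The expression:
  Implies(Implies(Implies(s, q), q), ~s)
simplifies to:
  ~s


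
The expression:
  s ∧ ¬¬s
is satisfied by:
  {s: True}


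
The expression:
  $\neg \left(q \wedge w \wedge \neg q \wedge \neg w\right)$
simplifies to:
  $\text{True}$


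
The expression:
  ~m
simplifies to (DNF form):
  ~m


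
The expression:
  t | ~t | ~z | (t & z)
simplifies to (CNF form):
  True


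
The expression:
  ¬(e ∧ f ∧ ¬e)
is always true.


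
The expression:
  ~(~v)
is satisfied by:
  {v: True}


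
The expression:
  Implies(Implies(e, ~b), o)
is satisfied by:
  {b: True, o: True, e: True}
  {b: True, o: True, e: False}
  {o: True, e: True, b: False}
  {o: True, e: False, b: False}
  {b: True, e: True, o: False}


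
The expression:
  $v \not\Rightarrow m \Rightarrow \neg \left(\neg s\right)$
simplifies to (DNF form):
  $m \vee s \vee \neg v$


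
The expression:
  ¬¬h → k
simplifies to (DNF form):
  k ∨ ¬h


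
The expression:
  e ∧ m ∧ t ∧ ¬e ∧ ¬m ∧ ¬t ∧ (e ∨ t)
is never true.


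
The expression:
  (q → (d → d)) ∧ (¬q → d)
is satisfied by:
  {d: True, q: True}
  {d: True, q: False}
  {q: True, d: False}


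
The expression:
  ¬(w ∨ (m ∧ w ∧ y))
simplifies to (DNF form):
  ¬w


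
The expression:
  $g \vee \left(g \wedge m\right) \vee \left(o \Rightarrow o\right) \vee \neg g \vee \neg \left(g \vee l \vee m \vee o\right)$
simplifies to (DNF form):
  $\text{True}$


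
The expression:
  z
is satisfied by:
  {z: True}


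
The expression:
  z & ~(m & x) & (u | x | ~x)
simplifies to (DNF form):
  (z & ~m) | (z & ~x)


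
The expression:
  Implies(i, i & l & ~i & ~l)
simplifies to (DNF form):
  ~i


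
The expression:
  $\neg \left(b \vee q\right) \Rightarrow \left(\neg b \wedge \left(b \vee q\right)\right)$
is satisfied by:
  {b: True, q: True}
  {b: True, q: False}
  {q: True, b: False}


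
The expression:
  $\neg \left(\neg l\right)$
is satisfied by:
  {l: True}


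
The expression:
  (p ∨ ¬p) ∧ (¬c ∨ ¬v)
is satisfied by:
  {v: False, c: False}
  {c: True, v: False}
  {v: True, c: False}


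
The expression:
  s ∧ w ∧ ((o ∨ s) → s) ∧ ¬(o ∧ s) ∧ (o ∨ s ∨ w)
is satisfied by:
  {w: True, s: True, o: False}


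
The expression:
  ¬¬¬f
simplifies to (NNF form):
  ¬f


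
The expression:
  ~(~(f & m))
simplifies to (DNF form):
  f & m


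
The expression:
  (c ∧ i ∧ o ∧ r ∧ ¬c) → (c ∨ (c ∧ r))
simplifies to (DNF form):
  True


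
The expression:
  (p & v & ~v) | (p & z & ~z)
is never true.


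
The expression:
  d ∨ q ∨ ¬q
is always true.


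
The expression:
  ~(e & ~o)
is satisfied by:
  {o: True, e: False}
  {e: False, o: False}
  {e: True, o: True}


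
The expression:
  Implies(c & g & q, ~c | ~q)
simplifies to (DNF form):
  ~c | ~g | ~q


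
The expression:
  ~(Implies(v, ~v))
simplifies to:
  v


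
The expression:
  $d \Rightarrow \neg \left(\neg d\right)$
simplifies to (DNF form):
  $\text{True}$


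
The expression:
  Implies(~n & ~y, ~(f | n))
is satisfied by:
  {n: True, y: True, f: False}
  {n: True, y: False, f: False}
  {y: True, n: False, f: False}
  {n: False, y: False, f: False}
  {f: True, n: True, y: True}
  {f: True, n: True, y: False}
  {f: True, y: True, n: False}


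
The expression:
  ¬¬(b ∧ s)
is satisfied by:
  {b: True, s: True}


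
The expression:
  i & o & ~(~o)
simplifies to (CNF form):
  i & o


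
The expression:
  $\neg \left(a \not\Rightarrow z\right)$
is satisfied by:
  {z: True, a: False}
  {a: False, z: False}
  {a: True, z: True}


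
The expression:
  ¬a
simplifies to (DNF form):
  ¬a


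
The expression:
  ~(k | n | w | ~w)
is never true.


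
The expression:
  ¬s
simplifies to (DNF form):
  ¬s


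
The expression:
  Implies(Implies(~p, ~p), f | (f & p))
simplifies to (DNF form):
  f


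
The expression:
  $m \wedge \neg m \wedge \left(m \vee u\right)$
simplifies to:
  $\text{False}$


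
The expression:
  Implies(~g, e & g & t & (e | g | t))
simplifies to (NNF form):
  g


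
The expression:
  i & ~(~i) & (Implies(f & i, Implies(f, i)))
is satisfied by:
  {i: True}


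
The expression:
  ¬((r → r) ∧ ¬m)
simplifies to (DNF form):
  m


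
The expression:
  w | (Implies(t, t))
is always true.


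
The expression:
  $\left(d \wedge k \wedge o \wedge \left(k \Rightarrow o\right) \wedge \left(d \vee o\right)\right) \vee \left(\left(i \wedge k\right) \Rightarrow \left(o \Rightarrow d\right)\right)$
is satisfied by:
  {d: True, k: False, o: False, i: False}
  {d: False, k: False, o: False, i: False}
  {i: True, d: True, k: False, o: False}
  {i: True, d: False, k: False, o: False}
  {d: True, o: True, i: False, k: False}
  {o: True, i: False, k: False, d: False}
  {i: True, o: True, d: True, k: False}
  {i: True, o: True, d: False, k: False}
  {d: True, k: True, i: False, o: False}
  {k: True, i: False, o: False, d: False}
  {d: True, i: True, k: True, o: False}
  {i: True, k: True, d: False, o: False}
  {d: True, o: True, k: True, i: False}
  {o: True, k: True, i: False, d: False}
  {i: True, o: True, k: True, d: True}


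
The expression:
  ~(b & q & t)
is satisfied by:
  {t: False, b: False, q: False}
  {q: True, t: False, b: False}
  {b: True, t: False, q: False}
  {q: True, b: True, t: False}
  {t: True, q: False, b: False}
  {q: True, t: True, b: False}
  {b: True, t: True, q: False}


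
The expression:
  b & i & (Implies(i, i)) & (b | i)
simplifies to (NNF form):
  b & i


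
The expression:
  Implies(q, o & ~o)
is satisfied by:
  {q: False}


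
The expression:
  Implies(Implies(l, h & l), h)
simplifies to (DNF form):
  h | l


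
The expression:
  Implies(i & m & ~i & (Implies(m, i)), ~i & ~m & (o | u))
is always true.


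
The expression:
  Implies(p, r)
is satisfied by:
  {r: True, p: False}
  {p: False, r: False}
  {p: True, r: True}


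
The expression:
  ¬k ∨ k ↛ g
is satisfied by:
  {g: False, k: False}
  {k: True, g: False}
  {g: True, k: False}


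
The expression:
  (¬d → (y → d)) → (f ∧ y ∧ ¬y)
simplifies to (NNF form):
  y ∧ ¬d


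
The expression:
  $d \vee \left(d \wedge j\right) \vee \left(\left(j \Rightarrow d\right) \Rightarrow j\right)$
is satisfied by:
  {d: True, j: True}
  {d: True, j: False}
  {j: True, d: False}


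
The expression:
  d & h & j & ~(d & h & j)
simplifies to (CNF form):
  False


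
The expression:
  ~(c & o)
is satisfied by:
  {c: False, o: False}
  {o: True, c: False}
  {c: True, o: False}


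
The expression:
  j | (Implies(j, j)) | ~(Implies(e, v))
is always true.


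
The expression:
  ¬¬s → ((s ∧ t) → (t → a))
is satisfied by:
  {a: True, s: False, t: False}
  {s: False, t: False, a: False}
  {a: True, t: True, s: False}
  {t: True, s: False, a: False}
  {a: True, s: True, t: False}
  {s: True, a: False, t: False}
  {a: True, t: True, s: True}


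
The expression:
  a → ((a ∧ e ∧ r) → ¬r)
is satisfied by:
  {e: False, a: False, r: False}
  {r: True, e: False, a: False}
  {a: True, e: False, r: False}
  {r: True, a: True, e: False}
  {e: True, r: False, a: False}
  {r: True, e: True, a: False}
  {a: True, e: True, r: False}


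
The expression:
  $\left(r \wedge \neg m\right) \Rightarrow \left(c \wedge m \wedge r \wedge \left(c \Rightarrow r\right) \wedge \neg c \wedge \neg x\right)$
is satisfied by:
  {m: True, r: False}
  {r: False, m: False}
  {r: True, m: True}


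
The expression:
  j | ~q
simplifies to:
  j | ~q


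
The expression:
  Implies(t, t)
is always true.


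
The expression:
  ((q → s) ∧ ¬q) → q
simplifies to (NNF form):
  q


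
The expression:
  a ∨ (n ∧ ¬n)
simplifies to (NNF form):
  a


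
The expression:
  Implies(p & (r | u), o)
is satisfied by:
  {o: True, r: False, p: False, u: False}
  {o: True, u: True, r: False, p: False}
  {o: True, r: True, p: False, u: False}
  {o: True, u: True, r: True, p: False}
  {u: False, r: False, p: False, o: False}
  {u: True, r: False, p: False, o: False}
  {r: True, u: False, p: False, o: False}
  {u: True, r: True, p: False, o: False}
  {p: True, o: True, u: False, r: False}
  {u: True, p: True, o: True, r: False}
  {p: True, o: True, r: True, u: False}
  {u: True, p: True, o: True, r: True}
  {p: True, o: False, r: False, u: False}


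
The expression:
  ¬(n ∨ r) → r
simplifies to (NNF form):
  n ∨ r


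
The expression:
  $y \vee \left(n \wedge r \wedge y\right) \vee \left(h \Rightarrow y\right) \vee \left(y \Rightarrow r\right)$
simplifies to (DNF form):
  $\text{True}$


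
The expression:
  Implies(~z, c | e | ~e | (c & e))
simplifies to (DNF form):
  True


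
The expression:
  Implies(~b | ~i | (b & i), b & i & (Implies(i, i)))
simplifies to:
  b & i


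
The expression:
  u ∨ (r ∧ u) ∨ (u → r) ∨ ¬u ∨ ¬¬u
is always true.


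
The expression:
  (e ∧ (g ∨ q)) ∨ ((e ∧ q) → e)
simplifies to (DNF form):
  True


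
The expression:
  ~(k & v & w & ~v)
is always true.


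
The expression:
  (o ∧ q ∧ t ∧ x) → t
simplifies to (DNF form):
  True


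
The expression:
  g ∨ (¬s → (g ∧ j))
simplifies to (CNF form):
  g ∨ s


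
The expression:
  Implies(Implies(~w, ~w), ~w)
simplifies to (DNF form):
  ~w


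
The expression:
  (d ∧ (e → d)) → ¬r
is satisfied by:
  {d: False, r: False}
  {r: True, d: False}
  {d: True, r: False}


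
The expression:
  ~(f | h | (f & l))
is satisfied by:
  {h: False, f: False}


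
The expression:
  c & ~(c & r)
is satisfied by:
  {c: True, r: False}


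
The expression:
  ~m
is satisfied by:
  {m: False}


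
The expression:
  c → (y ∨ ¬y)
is always true.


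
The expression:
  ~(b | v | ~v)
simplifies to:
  False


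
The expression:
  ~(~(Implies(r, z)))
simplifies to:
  z | ~r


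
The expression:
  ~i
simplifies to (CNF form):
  ~i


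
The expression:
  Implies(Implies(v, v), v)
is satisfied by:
  {v: True}


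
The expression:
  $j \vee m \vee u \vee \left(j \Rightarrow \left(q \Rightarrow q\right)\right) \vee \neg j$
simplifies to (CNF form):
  $\text{True}$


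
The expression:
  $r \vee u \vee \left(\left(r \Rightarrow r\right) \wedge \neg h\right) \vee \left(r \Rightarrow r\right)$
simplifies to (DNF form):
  $\text{True}$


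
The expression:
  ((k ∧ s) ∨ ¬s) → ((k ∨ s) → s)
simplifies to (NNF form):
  s ∨ ¬k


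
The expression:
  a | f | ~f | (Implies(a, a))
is always true.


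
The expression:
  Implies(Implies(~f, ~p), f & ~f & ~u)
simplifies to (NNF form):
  p & ~f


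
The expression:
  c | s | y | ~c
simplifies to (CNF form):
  True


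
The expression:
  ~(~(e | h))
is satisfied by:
  {e: True, h: True}
  {e: True, h: False}
  {h: True, e: False}


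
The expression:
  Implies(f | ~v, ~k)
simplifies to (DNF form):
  ~k | (v & ~f)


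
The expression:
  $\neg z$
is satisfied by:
  {z: False}


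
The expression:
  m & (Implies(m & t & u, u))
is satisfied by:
  {m: True}


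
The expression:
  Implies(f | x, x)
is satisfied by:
  {x: True, f: False}
  {f: False, x: False}
  {f: True, x: True}


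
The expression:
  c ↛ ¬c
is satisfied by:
  {c: True}


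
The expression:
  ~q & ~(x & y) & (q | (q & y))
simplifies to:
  False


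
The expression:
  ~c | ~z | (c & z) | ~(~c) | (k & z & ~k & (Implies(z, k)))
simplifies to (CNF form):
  True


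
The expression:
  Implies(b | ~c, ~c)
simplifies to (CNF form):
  ~b | ~c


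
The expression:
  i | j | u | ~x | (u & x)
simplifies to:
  i | j | u | ~x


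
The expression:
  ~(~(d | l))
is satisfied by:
  {d: True, l: True}
  {d: True, l: False}
  {l: True, d: False}


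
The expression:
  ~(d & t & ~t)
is always true.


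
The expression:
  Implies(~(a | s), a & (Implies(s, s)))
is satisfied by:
  {a: True, s: True}
  {a: True, s: False}
  {s: True, a: False}


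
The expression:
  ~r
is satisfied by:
  {r: False}


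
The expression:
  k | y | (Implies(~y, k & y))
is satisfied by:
  {y: True, k: True}
  {y: True, k: False}
  {k: True, y: False}


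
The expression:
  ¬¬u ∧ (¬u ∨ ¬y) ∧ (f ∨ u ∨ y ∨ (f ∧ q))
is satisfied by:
  {u: True, y: False}


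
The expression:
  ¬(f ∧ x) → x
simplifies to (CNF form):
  x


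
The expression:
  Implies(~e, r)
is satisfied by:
  {r: True, e: True}
  {r: True, e: False}
  {e: True, r: False}


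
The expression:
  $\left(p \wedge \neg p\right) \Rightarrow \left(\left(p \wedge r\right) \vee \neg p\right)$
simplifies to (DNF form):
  $\text{True}$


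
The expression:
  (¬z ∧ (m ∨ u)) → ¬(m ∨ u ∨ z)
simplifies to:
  z ∨ (¬m ∧ ¬u)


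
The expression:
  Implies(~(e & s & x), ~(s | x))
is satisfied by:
  {e: True, x: False, s: False}
  {e: False, x: False, s: False}
  {x: True, s: True, e: True}


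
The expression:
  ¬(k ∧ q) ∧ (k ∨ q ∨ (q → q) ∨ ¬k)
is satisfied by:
  {k: False, q: False}
  {q: True, k: False}
  {k: True, q: False}


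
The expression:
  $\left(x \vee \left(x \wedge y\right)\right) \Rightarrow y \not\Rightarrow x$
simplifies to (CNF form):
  $\neg x$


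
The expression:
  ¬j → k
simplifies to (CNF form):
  j ∨ k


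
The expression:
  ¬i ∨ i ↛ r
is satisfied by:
  {i: False, r: False}
  {r: True, i: False}
  {i: True, r: False}


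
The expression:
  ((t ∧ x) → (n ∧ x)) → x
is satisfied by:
  {x: True}


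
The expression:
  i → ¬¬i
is always true.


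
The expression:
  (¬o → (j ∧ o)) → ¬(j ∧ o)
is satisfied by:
  {o: False, j: False}
  {j: True, o: False}
  {o: True, j: False}


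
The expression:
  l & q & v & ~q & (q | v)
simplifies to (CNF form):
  False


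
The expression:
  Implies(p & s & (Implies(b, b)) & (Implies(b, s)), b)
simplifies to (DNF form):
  b | ~p | ~s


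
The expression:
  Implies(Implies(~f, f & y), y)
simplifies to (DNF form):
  y | ~f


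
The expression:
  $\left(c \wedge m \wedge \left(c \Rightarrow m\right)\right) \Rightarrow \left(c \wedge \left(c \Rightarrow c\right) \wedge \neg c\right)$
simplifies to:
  $\neg c \vee \neg m$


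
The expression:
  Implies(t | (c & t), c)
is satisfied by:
  {c: True, t: False}
  {t: False, c: False}
  {t: True, c: True}


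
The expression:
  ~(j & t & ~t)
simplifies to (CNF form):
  True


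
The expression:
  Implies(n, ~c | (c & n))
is always true.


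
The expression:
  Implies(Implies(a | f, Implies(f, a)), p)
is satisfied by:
  {p: True, f: True, a: False}
  {p: True, a: False, f: False}
  {p: True, f: True, a: True}
  {p: True, a: True, f: False}
  {f: True, a: False, p: False}


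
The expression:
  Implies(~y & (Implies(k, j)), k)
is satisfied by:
  {y: True, k: True}
  {y: True, k: False}
  {k: True, y: False}


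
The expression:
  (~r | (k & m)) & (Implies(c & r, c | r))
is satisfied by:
  {m: True, k: True, r: False}
  {m: True, k: False, r: False}
  {k: True, m: False, r: False}
  {m: False, k: False, r: False}
  {r: True, m: True, k: True}


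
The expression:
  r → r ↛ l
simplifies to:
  ¬l ∨ ¬r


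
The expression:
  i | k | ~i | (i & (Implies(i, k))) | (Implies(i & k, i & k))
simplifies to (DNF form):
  True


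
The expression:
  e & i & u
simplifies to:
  e & i & u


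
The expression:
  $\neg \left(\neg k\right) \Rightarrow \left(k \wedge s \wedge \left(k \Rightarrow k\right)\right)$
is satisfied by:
  {s: True, k: False}
  {k: False, s: False}
  {k: True, s: True}


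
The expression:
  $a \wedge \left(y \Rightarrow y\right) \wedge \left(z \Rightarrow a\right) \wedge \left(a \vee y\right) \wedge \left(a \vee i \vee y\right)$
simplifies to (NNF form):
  $a$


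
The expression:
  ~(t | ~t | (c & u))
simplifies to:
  False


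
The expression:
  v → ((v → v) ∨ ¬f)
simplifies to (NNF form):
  True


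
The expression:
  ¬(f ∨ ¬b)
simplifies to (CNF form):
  b ∧ ¬f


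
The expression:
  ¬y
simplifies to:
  ¬y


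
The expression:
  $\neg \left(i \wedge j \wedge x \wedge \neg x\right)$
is always true.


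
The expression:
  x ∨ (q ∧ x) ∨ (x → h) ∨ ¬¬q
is always true.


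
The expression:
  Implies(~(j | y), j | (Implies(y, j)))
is always true.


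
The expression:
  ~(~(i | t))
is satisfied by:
  {i: True, t: True}
  {i: True, t: False}
  {t: True, i: False}


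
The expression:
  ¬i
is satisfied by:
  {i: False}


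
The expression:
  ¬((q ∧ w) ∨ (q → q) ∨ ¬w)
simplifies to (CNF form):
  False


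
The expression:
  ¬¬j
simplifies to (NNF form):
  j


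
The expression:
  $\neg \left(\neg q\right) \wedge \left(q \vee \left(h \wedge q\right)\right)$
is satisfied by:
  {q: True}


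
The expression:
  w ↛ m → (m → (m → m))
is always true.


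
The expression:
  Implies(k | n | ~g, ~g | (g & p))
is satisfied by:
  {p: True, k: False, g: False, n: False}
  {n: True, p: True, k: False, g: False}
  {p: True, k: True, g: False, n: False}
  {n: True, p: True, k: True, g: False}
  {n: False, k: False, g: False, p: False}
  {n: True, k: False, g: False, p: False}
  {k: True, n: False, g: False, p: False}
  {n: True, k: True, g: False, p: False}
  {g: True, p: True, n: False, k: False}
  {n: True, g: True, p: True, k: False}
  {g: True, p: True, k: True, n: False}
  {n: True, g: True, p: True, k: True}
  {g: True, p: False, k: False, n: False}


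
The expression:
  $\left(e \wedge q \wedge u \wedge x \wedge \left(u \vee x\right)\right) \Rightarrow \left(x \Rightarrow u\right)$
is always true.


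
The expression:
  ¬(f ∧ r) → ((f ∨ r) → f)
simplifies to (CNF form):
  f ∨ ¬r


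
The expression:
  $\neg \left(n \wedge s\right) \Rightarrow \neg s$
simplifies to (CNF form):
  $n \vee \neg s$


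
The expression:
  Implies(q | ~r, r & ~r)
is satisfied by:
  {r: True, q: False}


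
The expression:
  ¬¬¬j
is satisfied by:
  {j: False}


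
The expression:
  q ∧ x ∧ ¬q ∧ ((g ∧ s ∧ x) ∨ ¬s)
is never true.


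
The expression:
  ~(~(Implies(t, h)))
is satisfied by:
  {h: True, t: False}
  {t: False, h: False}
  {t: True, h: True}


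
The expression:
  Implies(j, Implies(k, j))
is always true.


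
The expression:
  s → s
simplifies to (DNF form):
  True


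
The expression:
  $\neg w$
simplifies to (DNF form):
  $\neg w$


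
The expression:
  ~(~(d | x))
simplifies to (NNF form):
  d | x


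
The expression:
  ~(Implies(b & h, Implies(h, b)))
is never true.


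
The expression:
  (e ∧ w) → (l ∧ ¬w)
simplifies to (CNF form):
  ¬e ∨ ¬w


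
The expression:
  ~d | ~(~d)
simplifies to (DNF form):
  True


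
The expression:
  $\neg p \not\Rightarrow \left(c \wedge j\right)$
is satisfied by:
  {c: False, p: False, j: False}
  {j: True, c: False, p: False}
  {c: True, j: False, p: False}


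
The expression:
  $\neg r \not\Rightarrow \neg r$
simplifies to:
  $\text{False}$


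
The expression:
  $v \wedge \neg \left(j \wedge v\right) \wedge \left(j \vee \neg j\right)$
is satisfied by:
  {v: True, j: False}


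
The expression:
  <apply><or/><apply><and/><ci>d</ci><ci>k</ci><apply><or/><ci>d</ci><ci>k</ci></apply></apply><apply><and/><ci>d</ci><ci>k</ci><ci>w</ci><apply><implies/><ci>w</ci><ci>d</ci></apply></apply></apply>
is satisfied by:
  {d: True, k: True}


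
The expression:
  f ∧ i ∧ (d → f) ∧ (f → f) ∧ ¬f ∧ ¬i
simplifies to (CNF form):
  False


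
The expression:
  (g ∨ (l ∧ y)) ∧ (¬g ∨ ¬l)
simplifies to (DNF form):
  (g ∧ ¬g) ∨ (g ∧ ¬l) ∨ (g ∧ l ∧ ¬g) ∨ (g ∧ l ∧ ¬l) ∨ (g ∧ y ∧ ¬g) ∨ (g ∧ y ∧ ¬l) ∨ (l ∧ y ∧ ¬g) ∨ (l ∧ y ∧ ¬l)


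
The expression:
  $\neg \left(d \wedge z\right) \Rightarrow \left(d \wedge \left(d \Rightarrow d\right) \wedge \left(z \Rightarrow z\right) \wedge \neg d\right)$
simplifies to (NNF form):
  $d \wedge z$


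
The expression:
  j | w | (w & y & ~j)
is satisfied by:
  {w: True, j: True}
  {w: True, j: False}
  {j: True, w: False}


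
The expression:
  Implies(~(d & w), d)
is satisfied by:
  {d: True}


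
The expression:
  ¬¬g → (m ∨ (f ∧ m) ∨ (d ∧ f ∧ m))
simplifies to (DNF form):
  m ∨ ¬g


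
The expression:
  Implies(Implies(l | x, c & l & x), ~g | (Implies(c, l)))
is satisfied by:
  {x: True, l: True, g: False, c: False}
  {x: True, g: False, c: False, l: False}
  {l: True, g: False, c: False, x: False}
  {l: False, g: False, c: False, x: False}
  {x: True, c: True, l: True, g: False}
  {x: True, c: True, l: False, g: False}
  {c: True, l: True, x: False, g: False}
  {c: True, x: False, g: False, l: False}
  {l: True, x: True, g: True, c: False}
  {x: True, g: True, l: False, c: False}
  {l: True, g: True, x: False, c: False}
  {g: True, x: False, c: False, l: False}
  {x: True, c: True, g: True, l: True}
  {x: True, c: True, g: True, l: False}
  {c: True, g: True, l: True, x: False}


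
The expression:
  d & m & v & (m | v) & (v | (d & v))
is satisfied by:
  {m: True, d: True, v: True}


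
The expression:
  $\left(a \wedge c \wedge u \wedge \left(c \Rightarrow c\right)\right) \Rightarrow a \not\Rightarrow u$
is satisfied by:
  {u: False, c: False, a: False}
  {a: True, u: False, c: False}
  {c: True, u: False, a: False}
  {a: True, c: True, u: False}
  {u: True, a: False, c: False}
  {a: True, u: True, c: False}
  {c: True, u: True, a: False}


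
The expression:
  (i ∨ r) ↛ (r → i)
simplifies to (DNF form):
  r ∧ ¬i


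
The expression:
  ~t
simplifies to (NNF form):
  ~t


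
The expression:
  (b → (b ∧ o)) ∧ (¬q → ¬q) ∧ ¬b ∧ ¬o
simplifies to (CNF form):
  ¬b ∧ ¬o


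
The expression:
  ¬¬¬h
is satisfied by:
  {h: False}


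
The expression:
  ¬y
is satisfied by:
  {y: False}


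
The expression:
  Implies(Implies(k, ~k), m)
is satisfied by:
  {k: True, m: True}
  {k: True, m: False}
  {m: True, k: False}


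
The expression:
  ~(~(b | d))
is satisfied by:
  {b: True, d: True}
  {b: True, d: False}
  {d: True, b: False}


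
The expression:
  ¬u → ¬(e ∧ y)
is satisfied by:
  {u: True, e: False, y: False}
  {e: False, y: False, u: False}
  {y: True, u: True, e: False}
  {y: True, e: False, u: False}
  {u: True, e: True, y: False}
  {e: True, u: False, y: False}
  {y: True, e: True, u: True}


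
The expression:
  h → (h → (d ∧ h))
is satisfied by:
  {d: True, h: False}
  {h: False, d: False}
  {h: True, d: True}


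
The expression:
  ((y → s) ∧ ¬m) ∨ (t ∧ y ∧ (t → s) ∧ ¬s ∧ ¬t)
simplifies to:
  ¬m ∧ (s ∨ ¬y)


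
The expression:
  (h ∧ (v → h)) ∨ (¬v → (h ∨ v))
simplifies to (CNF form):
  h ∨ v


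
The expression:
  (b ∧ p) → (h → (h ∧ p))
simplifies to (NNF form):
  True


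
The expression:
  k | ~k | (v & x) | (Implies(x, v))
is always true.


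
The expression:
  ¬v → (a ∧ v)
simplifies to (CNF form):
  v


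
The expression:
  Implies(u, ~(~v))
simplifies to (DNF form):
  v | ~u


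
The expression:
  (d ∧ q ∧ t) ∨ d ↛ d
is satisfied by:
  {t: True, d: True, q: True}


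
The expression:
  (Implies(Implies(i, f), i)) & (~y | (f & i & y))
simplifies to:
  i & (f | ~y)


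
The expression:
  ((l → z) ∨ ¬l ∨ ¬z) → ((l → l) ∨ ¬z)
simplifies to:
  True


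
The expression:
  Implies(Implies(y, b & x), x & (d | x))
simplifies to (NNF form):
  x | y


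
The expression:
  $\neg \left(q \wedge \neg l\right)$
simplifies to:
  $l \vee \neg q$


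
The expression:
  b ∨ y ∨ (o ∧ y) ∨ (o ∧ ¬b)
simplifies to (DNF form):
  b ∨ o ∨ y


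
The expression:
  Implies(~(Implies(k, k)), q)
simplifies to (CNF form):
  True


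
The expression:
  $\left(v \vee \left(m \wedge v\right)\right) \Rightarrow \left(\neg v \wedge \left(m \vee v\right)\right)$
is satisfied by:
  {v: False}


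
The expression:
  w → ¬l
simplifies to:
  ¬l ∨ ¬w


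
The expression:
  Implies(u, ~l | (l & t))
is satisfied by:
  {t: True, l: False, u: False}
  {l: False, u: False, t: False}
  {t: True, u: True, l: False}
  {u: True, l: False, t: False}
  {t: True, l: True, u: False}
  {l: True, t: False, u: False}
  {t: True, u: True, l: True}


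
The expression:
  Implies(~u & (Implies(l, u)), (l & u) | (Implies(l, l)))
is always true.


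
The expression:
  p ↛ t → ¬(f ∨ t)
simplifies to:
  t ∨ ¬f ∨ ¬p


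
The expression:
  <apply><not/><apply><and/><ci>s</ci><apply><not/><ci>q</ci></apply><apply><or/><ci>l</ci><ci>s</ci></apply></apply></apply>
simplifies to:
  <apply><or/><ci>q</ci><apply><not/><ci>s</ci></apply></apply>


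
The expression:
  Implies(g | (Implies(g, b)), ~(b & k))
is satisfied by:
  {k: False, b: False}
  {b: True, k: False}
  {k: True, b: False}


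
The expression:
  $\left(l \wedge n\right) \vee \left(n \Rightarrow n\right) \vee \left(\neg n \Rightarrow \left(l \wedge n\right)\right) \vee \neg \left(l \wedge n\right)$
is always true.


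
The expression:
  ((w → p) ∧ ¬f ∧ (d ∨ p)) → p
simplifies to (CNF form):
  f ∨ p ∨ w ∨ ¬d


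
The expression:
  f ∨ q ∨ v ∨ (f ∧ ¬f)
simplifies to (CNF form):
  f ∨ q ∨ v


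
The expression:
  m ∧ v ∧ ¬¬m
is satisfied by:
  {m: True, v: True}


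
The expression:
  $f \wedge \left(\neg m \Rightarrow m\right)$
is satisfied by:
  {m: True, f: True}


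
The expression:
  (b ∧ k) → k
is always true.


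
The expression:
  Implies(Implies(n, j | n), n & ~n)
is never true.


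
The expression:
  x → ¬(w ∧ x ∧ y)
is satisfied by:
  {w: False, y: False, x: False}
  {x: True, w: False, y: False}
  {y: True, w: False, x: False}
  {x: True, y: True, w: False}
  {w: True, x: False, y: False}
  {x: True, w: True, y: False}
  {y: True, w: True, x: False}


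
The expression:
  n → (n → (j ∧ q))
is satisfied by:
  {q: True, j: True, n: False}
  {q: True, j: False, n: False}
  {j: True, q: False, n: False}
  {q: False, j: False, n: False}
  {n: True, q: True, j: True}


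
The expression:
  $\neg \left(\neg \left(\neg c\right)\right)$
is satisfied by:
  {c: False}


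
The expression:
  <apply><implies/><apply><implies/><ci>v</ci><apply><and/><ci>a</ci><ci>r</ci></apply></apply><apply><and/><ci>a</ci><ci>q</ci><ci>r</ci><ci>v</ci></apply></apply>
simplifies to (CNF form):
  <apply><and/><ci>v</ci><apply><or/><ci>q</ci><apply><not/><ci>a</ci></apply><apply><not/><ci>r</ci></apply></apply></apply>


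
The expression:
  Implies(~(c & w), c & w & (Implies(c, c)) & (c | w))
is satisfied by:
  {c: True, w: True}


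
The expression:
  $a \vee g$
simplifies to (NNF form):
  $a \vee g$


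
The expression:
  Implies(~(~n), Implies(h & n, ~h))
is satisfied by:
  {h: False, n: False}
  {n: True, h: False}
  {h: True, n: False}


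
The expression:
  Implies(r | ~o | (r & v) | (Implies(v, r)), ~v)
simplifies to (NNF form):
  ~v | (o & ~r)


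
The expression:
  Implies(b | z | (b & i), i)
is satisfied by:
  {i: True, z: False, b: False}
  {i: True, b: True, z: False}
  {i: True, z: True, b: False}
  {i: True, b: True, z: True}
  {b: False, z: False, i: False}


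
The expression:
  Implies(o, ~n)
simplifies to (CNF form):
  ~n | ~o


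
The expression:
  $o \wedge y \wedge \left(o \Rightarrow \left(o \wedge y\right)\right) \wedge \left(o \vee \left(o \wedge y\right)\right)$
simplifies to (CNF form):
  $o \wedge y$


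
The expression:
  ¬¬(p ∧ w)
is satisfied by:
  {p: True, w: True}


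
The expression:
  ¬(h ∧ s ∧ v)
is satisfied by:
  {s: False, v: False, h: False}
  {h: True, s: False, v: False}
  {v: True, s: False, h: False}
  {h: True, v: True, s: False}
  {s: True, h: False, v: False}
  {h: True, s: True, v: False}
  {v: True, s: True, h: False}


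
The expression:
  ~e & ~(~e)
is never true.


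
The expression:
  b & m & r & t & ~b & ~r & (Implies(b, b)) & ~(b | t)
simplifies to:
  False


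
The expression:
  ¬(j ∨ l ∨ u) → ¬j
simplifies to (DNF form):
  True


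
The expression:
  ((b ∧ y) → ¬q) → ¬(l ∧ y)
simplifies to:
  (b ∧ q) ∨ ¬l ∨ ¬y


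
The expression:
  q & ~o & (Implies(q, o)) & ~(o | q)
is never true.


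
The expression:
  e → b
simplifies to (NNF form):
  b ∨ ¬e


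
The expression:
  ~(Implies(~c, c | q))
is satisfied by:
  {q: False, c: False}


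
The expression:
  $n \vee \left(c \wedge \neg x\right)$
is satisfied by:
  {n: True, c: True, x: False}
  {n: True, c: False, x: False}
  {n: True, x: True, c: True}
  {n: True, x: True, c: False}
  {c: True, x: False, n: False}


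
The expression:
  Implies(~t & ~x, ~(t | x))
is always true.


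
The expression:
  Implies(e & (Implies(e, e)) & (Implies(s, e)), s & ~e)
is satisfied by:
  {e: False}


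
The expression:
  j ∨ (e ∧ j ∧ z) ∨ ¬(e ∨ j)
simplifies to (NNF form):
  j ∨ ¬e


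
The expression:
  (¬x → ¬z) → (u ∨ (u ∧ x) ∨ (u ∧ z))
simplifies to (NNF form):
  u ∨ (z ∧ ¬x)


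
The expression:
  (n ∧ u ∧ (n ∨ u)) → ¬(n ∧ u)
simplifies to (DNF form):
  ¬n ∨ ¬u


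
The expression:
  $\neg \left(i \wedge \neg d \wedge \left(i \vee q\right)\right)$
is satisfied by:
  {d: True, i: False}
  {i: False, d: False}
  {i: True, d: True}


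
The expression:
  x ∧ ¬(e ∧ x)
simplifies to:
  x ∧ ¬e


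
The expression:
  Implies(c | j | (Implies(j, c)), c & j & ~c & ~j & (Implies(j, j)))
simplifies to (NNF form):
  False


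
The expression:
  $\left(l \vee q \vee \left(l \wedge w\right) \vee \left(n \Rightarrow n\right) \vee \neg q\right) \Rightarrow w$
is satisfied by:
  {w: True}


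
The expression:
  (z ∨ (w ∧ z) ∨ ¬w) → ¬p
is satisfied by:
  {w: True, z: False, p: False}
  {z: False, p: False, w: False}
  {w: True, z: True, p: False}
  {z: True, w: False, p: False}
  {p: True, w: True, z: False}


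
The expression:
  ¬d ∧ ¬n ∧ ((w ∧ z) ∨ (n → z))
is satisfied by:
  {n: False, d: False}


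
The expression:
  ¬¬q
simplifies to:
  q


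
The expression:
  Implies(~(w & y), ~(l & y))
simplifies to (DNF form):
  w | ~l | ~y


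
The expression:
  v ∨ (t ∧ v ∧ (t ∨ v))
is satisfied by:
  {v: True}


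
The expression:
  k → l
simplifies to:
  l ∨ ¬k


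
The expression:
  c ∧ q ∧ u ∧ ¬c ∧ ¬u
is never true.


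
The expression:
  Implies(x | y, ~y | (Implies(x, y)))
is always true.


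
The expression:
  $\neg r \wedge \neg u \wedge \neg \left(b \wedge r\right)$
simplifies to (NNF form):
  $\neg r \wedge \neg u$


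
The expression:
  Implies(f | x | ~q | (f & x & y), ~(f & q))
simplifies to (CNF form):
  ~f | ~q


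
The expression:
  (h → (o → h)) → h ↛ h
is never true.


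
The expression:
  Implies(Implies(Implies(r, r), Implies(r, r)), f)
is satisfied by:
  {f: True}


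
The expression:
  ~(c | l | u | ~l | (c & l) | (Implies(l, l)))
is never true.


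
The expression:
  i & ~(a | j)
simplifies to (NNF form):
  i & ~a & ~j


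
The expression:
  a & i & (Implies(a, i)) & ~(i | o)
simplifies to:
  False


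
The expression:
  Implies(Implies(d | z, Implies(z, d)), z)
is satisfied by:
  {z: True}


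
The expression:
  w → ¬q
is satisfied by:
  {w: False, q: False}
  {q: True, w: False}
  {w: True, q: False}


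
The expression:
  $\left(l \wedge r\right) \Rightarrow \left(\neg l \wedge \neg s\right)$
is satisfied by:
  {l: False, r: False}
  {r: True, l: False}
  {l: True, r: False}


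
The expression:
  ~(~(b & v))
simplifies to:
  b & v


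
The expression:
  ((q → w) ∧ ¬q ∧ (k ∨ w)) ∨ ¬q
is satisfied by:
  {q: False}


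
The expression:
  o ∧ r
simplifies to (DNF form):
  o ∧ r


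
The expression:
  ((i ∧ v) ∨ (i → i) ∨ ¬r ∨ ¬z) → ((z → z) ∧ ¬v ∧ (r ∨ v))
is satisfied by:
  {r: True, v: False}


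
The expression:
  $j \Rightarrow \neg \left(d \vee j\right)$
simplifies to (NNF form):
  $\neg j$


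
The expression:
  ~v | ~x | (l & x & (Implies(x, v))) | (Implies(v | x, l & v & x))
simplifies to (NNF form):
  l | ~v | ~x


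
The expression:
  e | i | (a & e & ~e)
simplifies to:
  e | i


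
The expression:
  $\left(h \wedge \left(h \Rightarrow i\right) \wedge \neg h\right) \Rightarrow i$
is always true.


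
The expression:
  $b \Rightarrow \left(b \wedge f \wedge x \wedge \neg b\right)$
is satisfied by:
  {b: False}


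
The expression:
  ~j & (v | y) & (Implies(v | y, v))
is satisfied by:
  {v: True, j: False}


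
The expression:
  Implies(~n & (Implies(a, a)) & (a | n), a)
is always true.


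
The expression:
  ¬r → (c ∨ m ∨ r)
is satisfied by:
  {r: True, c: True, m: True}
  {r: True, c: True, m: False}
  {r: True, m: True, c: False}
  {r: True, m: False, c: False}
  {c: True, m: True, r: False}
  {c: True, m: False, r: False}
  {m: True, c: False, r: False}


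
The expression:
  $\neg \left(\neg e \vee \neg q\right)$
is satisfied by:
  {e: True, q: True}


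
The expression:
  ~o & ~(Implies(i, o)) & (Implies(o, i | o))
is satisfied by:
  {i: True, o: False}


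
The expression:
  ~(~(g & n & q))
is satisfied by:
  {g: True, q: True, n: True}


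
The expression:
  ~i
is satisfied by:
  {i: False}


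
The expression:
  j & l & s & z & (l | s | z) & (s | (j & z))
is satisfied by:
  {z: True, j: True, s: True, l: True}


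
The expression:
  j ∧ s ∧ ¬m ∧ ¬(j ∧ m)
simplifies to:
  j ∧ s ∧ ¬m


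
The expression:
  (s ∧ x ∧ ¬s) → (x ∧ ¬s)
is always true.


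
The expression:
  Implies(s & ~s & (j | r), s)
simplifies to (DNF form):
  True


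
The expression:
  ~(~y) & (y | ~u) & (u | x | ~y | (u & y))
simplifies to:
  y & (u | x)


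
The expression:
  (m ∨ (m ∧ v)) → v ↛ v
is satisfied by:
  {m: False}


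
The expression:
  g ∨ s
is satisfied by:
  {g: True, s: True}
  {g: True, s: False}
  {s: True, g: False}


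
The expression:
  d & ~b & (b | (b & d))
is never true.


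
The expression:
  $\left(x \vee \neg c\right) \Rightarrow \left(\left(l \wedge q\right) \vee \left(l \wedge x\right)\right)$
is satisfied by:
  {q: True, c: True, l: True, x: False}
  {q: True, l: True, c: False, x: False}
  {c: True, l: True, q: False, x: False}
  {x: True, q: True, l: True, c: True}
  {x: True, q: True, l: True, c: False}
  {x: True, l: True, c: True, q: False}
  {x: True, l: True, q: False, c: False}
  {q: True, c: True, x: False, l: False}
  {c: True, x: False, l: False, q: False}


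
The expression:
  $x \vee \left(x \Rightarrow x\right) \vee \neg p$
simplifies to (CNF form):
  $\text{True}$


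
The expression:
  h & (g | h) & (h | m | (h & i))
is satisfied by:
  {h: True}


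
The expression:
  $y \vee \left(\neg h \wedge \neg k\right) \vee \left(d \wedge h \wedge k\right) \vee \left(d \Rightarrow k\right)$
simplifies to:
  $k \vee y \vee \neg d \vee \neg h$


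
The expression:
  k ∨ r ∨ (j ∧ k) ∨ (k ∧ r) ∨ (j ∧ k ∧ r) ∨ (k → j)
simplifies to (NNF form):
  True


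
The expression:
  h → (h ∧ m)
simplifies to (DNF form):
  m ∨ ¬h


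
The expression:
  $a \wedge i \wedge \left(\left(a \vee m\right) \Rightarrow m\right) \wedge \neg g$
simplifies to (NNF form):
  $a \wedge i \wedge m \wedge \neg g$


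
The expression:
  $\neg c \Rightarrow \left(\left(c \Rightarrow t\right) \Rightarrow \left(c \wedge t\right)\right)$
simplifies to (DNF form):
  $c$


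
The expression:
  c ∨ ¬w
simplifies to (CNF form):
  c ∨ ¬w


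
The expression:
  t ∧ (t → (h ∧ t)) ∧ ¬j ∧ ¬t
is never true.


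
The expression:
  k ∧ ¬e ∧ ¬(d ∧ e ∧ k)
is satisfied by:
  {k: True, e: False}


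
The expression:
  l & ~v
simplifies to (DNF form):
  l & ~v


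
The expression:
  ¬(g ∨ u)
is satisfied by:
  {g: False, u: False}


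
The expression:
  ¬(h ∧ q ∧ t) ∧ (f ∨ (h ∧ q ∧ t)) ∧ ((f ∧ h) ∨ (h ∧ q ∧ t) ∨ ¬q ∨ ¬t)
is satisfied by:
  {f: True, t: False, q: False}
  {q: True, f: True, t: False}
  {t: True, f: True, q: False}


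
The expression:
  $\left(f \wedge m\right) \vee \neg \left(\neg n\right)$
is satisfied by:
  {n: True, m: True, f: True}
  {n: True, m: True, f: False}
  {n: True, f: True, m: False}
  {n: True, f: False, m: False}
  {m: True, f: True, n: False}


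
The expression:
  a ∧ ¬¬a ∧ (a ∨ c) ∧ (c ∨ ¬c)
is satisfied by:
  {a: True}


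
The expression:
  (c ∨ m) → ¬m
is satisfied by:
  {m: False}


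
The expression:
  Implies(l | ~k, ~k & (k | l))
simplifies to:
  (k & ~l) | (l & ~k)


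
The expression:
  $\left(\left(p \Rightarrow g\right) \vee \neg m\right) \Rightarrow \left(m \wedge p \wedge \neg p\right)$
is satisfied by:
  {m: True, p: True, g: False}
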